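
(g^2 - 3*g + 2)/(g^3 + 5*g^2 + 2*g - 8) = (g - 2)/(g^2 + 6*g + 8)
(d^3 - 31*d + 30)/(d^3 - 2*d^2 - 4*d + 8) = (d^3 - 31*d + 30)/(d^3 - 2*d^2 - 4*d + 8)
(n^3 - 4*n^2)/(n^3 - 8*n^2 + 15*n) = n*(n - 4)/(n^2 - 8*n + 15)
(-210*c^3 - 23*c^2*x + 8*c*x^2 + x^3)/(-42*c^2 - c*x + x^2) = (-35*c^2 + 2*c*x + x^2)/(-7*c + x)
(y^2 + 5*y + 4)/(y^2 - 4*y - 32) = (y + 1)/(y - 8)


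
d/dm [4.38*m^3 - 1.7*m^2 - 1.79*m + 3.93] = 13.14*m^2 - 3.4*m - 1.79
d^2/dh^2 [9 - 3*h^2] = -6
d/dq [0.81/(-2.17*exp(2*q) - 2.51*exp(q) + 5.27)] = (3.5154*exp(q) + 2.0331)*exp(q)/(2.17*exp(2*q) + 2.51*exp(q) - 5.27)^2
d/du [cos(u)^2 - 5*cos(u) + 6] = (5 - 2*cos(u))*sin(u)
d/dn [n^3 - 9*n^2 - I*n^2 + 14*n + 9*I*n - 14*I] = 3*n^2 - 18*n - 2*I*n + 14 + 9*I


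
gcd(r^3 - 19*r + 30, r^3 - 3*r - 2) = r - 2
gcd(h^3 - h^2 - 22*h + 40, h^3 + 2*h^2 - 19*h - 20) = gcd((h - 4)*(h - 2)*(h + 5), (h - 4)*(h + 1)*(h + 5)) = h^2 + h - 20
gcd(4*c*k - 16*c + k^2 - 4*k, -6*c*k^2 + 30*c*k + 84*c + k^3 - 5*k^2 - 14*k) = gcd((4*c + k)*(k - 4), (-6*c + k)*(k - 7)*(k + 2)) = 1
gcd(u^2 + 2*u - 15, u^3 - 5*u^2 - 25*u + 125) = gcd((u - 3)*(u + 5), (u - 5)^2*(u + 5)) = u + 5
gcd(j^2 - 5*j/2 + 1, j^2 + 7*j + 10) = 1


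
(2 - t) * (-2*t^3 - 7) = 2*t^4 - 4*t^3 + 7*t - 14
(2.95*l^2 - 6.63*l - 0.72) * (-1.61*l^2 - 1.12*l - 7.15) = -4.7495*l^4 + 7.3703*l^3 - 12.5077*l^2 + 48.2109*l + 5.148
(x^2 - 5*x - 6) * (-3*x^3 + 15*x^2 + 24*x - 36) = -3*x^5 + 30*x^4 - 33*x^3 - 246*x^2 + 36*x + 216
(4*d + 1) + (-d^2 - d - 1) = -d^2 + 3*d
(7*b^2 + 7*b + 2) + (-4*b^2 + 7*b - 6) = 3*b^2 + 14*b - 4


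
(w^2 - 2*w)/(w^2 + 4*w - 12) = w/(w + 6)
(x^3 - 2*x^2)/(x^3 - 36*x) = x*(x - 2)/(x^2 - 36)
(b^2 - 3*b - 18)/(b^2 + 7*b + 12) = (b - 6)/(b + 4)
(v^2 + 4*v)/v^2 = (v + 4)/v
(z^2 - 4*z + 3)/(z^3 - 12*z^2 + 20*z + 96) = (z^2 - 4*z + 3)/(z^3 - 12*z^2 + 20*z + 96)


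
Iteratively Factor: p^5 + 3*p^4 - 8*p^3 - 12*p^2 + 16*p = (p - 1)*(p^4 + 4*p^3 - 4*p^2 - 16*p) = p*(p - 1)*(p^3 + 4*p^2 - 4*p - 16) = p*(p - 1)*(p + 4)*(p^2 - 4) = p*(p - 1)*(p + 2)*(p + 4)*(p - 2)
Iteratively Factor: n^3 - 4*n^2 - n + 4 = (n - 1)*(n^2 - 3*n - 4) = (n - 4)*(n - 1)*(n + 1)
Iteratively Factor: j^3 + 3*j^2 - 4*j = (j + 4)*(j^2 - j) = (j - 1)*(j + 4)*(j)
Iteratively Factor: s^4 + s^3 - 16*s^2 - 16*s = (s + 1)*(s^3 - 16*s) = (s + 1)*(s + 4)*(s^2 - 4*s) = s*(s + 1)*(s + 4)*(s - 4)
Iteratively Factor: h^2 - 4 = (h - 2)*(h + 2)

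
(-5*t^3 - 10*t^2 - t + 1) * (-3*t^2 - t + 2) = 15*t^5 + 35*t^4 + 3*t^3 - 22*t^2 - 3*t + 2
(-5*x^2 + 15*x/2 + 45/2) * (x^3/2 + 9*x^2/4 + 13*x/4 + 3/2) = -5*x^5/2 - 15*x^4/2 + 95*x^3/8 + 135*x^2/2 + 675*x/8 + 135/4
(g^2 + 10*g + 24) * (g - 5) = g^3 + 5*g^2 - 26*g - 120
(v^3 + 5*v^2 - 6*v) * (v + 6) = v^4 + 11*v^3 + 24*v^2 - 36*v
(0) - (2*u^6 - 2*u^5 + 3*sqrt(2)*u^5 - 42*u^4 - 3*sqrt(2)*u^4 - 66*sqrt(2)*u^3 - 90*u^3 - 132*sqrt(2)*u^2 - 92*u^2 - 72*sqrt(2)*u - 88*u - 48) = -2*u^6 - 3*sqrt(2)*u^5 + 2*u^5 + 3*sqrt(2)*u^4 + 42*u^4 + 90*u^3 + 66*sqrt(2)*u^3 + 92*u^2 + 132*sqrt(2)*u^2 + 88*u + 72*sqrt(2)*u + 48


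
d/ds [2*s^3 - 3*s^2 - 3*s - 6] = 6*s^2 - 6*s - 3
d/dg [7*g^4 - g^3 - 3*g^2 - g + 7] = 28*g^3 - 3*g^2 - 6*g - 1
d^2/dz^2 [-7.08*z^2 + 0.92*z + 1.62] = -14.1600000000000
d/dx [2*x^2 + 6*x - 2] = 4*x + 6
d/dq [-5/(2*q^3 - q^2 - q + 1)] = 5*(6*q^2 - 2*q - 1)/(2*q^3 - q^2 - q + 1)^2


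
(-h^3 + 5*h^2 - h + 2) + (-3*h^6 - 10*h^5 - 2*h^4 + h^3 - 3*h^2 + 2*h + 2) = -3*h^6 - 10*h^5 - 2*h^4 + 2*h^2 + h + 4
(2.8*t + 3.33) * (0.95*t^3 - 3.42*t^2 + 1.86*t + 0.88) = 2.66*t^4 - 6.4125*t^3 - 6.1806*t^2 + 8.6578*t + 2.9304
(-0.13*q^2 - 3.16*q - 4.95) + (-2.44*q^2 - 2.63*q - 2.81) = -2.57*q^2 - 5.79*q - 7.76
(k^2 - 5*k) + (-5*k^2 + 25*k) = -4*k^2 + 20*k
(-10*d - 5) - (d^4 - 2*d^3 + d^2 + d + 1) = -d^4 + 2*d^3 - d^2 - 11*d - 6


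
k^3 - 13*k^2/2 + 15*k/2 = k*(k - 5)*(k - 3/2)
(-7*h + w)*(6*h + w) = -42*h^2 - h*w + w^2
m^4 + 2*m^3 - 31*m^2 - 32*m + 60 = (m - 5)*(m - 1)*(m + 2)*(m + 6)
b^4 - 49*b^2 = b^2*(b - 7)*(b + 7)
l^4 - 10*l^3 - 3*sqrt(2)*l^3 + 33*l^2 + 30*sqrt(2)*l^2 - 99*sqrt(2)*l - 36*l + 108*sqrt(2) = (l - 4)*(l - 3)^2*(l - 3*sqrt(2))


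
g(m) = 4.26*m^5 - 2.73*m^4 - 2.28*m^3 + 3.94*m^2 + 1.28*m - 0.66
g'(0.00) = 1.28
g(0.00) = -0.66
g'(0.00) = 1.28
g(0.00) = -0.66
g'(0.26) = 2.77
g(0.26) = -0.11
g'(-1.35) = 75.79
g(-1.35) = -17.77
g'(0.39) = 3.16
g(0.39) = 0.28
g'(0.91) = 9.16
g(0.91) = 2.84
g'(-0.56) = -1.27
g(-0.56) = -0.24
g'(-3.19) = 2466.70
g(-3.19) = -1580.56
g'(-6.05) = 30657.95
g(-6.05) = -37545.99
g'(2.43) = 566.03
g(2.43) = 258.76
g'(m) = 21.3*m^4 - 10.92*m^3 - 6.84*m^2 + 7.88*m + 1.28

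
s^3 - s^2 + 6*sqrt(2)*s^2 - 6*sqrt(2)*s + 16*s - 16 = (s - 1)*(s + 2*sqrt(2))*(s + 4*sqrt(2))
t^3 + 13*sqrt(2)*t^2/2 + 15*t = t*(t + 3*sqrt(2)/2)*(t + 5*sqrt(2))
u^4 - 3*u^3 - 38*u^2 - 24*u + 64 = (u - 8)*(u - 1)*(u + 2)*(u + 4)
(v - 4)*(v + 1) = v^2 - 3*v - 4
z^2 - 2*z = z*(z - 2)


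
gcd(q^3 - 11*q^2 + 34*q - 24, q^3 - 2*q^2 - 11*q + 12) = q^2 - 5*q + 4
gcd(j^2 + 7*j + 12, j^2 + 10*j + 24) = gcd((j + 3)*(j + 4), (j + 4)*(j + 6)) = j + 4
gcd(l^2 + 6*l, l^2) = l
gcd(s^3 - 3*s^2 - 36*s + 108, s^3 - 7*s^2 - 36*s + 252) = s^2 - 36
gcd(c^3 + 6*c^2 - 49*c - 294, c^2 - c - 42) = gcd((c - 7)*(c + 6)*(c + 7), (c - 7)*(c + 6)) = c^2 - c - 42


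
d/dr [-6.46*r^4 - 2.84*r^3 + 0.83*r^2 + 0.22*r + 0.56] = -25.84*r^3 - 8.52*r^2 + 1.66*r + 0.22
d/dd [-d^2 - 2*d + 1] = -2*d - 2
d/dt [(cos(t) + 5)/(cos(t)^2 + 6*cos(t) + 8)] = (cos(t)^2 + 10*cos(t) + 22)*sin(t)/(cos(t)^2 + 6*cos(t) + 8)^2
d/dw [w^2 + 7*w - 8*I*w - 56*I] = 2*w + 7 - 8*I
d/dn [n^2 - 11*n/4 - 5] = 2*n - 11/4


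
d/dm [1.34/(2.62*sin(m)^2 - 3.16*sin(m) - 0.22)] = (4.2344 - 7.0216*sin(m))*cos(m)/(-2.62*sin(m)^2 + 3.16*sin(m) + 0.22)^2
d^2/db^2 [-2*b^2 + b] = -4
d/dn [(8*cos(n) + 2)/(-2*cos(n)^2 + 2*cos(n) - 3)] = 4*(6*sin(n) - sin(2*n) - sin(3*n))/(2*cos(n) - cos(2*n) - 4)^2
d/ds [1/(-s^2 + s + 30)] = (2*s - 1)/(-s^2 + s + 30)^2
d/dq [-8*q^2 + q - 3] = 1 - 16*q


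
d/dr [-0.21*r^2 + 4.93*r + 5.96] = 4.93 - 0.42*r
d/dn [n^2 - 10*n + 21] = 2*n - 10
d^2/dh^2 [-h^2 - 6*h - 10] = -2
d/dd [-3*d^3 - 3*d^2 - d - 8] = -9*d^2 - 6*d - 1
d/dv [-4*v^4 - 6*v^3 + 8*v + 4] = -16*v^3 - 18*v^2 + 8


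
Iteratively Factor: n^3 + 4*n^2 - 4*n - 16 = (n + 2)*(n^2 + 2*n - 8) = (n - 2)*(n + 2)*(n + 4)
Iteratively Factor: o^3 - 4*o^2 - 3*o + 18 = (o + 2)*(o^2 - 6*o + 9) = (o - 3)*(o + 2)*(o - 3)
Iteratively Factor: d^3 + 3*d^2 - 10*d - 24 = (d - 3)*(d^2 + 6*d + 8) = (d - 3)*(d + 2)*(d + 4)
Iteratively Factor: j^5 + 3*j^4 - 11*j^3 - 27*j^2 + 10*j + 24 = (j + 1)*(j^4 + 2*j^3 - 13*j^2 - 14*j + 24) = (j + 1)*(j + 2)*(j^3 - 13*j + 12) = (j - 3)*(j + 1)*(j + 2)*(j^2 + 3*j - 4) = (j - 3)*(j + 1)*(j + 2)*(j + 4)*(j - 1)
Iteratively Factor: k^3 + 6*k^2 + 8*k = (k + 4)*(k^2 + 2*k) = (k + 2)*(k + 4)*(k)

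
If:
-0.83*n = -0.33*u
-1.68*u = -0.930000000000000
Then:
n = 0.22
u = 0.55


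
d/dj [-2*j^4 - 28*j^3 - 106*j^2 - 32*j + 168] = -8*j^3 - 84*j^2 - 212*j - 32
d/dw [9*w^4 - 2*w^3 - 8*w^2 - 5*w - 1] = 36*w^3 - 6*w^2 - 16*w - 5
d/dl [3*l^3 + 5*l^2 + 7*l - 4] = 9*l^2 + 10*l + 7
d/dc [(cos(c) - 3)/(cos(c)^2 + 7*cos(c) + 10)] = (cos(c)^2 - 6*cos(c) - 31)*sin(c)/(cos(c)^2 + 7*cos(c) + 10)^2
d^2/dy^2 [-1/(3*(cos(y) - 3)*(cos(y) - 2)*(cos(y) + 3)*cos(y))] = 2*(12*(1 - cos(y)^2)^2/cos(y)^3 + 57*sin(y)^6/cos(y)^3 + 8*cos(y)^5 - 23*cos(y)^4 + 11*cos(y)^3 + 120*cos(y)^2 + 486*tan(y)^2 + 63 + 222/cos(y) - 393/cos(y)^3)/(3*(cos(y) - 3)^3*(cos(y) - 2)^3*(cos(y) + 3)^3)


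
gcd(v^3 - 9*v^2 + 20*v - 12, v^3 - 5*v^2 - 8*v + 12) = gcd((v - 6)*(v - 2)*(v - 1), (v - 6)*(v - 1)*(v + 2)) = v^2 - 7*v + 6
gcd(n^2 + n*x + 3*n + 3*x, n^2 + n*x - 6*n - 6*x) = n + x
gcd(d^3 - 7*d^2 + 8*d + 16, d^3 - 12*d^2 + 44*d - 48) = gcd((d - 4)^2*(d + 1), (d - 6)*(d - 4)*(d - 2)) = d - 4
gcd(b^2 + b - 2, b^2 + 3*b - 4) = b - 1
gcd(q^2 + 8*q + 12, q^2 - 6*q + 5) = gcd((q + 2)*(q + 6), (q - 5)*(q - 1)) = 1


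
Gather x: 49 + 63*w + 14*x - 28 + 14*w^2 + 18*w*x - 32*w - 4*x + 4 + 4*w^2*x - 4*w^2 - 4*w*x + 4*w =10*w^2 + 35*w + x*(4*w^2 + 14*w + 10) + 25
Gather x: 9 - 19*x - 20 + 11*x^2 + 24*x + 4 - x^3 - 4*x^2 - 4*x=-x^3 + 7*x^2 + x - 7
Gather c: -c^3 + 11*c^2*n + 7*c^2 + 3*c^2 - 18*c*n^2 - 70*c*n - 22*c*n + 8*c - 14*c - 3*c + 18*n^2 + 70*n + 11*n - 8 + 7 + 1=-c^3 + c^2*(11*n + 10) + c*(-18*n^2 - 92*n - 9) + 18*n^2 + 81*n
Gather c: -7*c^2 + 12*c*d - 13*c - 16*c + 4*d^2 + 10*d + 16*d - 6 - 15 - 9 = -7*c^2 + c*(12*d - 29) + 4*d^2 + 26*d - 30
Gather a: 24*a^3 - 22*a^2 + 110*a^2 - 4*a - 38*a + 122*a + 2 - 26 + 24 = 24*a^3 + 88*a^2 + 80*a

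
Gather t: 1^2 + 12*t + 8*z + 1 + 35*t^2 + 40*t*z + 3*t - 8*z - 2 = 35*t^2 + t*(40*z + 15)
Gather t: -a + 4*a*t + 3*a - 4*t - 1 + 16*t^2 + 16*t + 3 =2*a + 16*t^2 + t*(4*a + 12) + 2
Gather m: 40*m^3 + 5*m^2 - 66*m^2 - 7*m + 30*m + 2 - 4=40*m^3 - 61*m^2 + 23*m - 2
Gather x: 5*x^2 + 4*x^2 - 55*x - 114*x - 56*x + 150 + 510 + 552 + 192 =9*x^2 - 225*x + 1404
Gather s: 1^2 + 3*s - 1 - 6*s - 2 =-3*s - 2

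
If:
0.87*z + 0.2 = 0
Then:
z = -0.23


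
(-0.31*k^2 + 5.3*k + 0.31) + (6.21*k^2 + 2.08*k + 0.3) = 5.9*k^2 + 7.38*k + 0.61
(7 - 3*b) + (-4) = 3 - 3*b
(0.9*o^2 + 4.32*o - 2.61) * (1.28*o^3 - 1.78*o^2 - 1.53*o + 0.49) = 1.152*o^5 + 3.9276*o^4 - 12.4074*o^3 - 1.5228*o^2 + 6.1101*o - 1.2789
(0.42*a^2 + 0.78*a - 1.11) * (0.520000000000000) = 0.2184*a^2 + 0.4056*a - 0.5772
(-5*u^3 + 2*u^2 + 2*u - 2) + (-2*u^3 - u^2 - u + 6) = -7*u^3 + u^2 + u + 4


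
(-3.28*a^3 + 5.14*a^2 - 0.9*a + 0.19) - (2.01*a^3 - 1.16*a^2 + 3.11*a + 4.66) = -5.29*a^3 + 6.3*a^2 - 4.01*a - 4.47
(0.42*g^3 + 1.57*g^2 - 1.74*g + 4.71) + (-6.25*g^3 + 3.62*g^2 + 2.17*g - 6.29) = -5.83*g^3 + 5.19*g^2 + 0.43*g - 1.58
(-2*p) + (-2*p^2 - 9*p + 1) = -2*p^2 - 11*p + 1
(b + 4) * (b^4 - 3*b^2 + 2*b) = b^5 + 4*b^4 - 3*b^3 - 10*b^2 + 8*b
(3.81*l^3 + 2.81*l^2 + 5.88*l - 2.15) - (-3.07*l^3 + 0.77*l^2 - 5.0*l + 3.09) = 6.88*l^3 + 2.04*l^2 + 10.88*l - 5.24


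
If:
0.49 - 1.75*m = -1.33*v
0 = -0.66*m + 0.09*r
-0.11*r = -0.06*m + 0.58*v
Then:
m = 0.14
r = 1.04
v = -0.18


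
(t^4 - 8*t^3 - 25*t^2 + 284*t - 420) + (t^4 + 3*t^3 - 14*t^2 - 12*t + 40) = 2*t^4 - 5*t^3 - 39*t^2 + 272*t - 380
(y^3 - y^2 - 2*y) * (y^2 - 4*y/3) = y^5 - 7*y^4/3 - 2*y^3/3 + 8*y^2/3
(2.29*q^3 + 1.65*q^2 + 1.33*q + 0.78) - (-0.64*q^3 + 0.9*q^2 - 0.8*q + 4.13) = 2.93*q^3 + 0.75*q^2 + 2.13*q - 3.35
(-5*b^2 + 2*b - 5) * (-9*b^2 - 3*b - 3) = 45*b^4 - 3*b^3 + 54*b^2 + 9*b + 15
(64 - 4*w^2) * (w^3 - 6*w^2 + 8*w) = -4*w^5 + 24*w^4 + 32*w^3 - 384*w^2 + 512*w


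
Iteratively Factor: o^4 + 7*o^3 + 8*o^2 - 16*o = (o)*(o^3 + 7*o^2 + 8*o - 16) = o*(o - 1)*(o^2 + 8*o + 16) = o*(o - 1)*(o + 4)*(o + 4)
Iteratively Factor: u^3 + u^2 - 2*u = (u + 2)*(u^2 - u) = u*(u + 2)*(u - 1)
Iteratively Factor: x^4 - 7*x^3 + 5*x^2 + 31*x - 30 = (x - 5)*(x^3 - 2*x^2 - 5*x + 6) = (x - 5)*(x - 3)*(x^2 + x - 2) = (x - 5)*(x - 3)*(x - 1)*(x + 2)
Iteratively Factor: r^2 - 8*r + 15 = (r - 5)*(r - 3)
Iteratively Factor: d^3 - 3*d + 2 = (d - 1)*(d^2 + d - 2) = (d - 1)*(d + 2)*(d - 1)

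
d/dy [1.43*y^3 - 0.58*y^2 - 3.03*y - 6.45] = 4.29*y^2 - 1.16*y - 3.03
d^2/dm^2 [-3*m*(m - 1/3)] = -6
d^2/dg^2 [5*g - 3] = 0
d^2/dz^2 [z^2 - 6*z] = 2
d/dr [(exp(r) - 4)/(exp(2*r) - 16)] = -exp(r)/(exp(2*r) + 8*exp(r) + 16)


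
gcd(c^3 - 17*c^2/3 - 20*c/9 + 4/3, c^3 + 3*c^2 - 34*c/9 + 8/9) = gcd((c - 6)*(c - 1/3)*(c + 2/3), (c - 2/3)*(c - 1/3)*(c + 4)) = c - 1/3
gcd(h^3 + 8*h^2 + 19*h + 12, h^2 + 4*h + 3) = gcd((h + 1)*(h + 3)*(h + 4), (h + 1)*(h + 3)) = h^2 + 4*h + 3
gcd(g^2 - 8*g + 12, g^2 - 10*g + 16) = g - 2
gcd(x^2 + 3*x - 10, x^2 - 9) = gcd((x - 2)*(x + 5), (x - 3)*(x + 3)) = 1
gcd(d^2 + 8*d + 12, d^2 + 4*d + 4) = d + 2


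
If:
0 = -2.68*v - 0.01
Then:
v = -0.00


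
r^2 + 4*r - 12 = (r - 2)*(r + 6)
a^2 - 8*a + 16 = (a - 4)^2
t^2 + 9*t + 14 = (t + 2)*(t + 7)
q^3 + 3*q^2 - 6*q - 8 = (q - 2)*(q + 1)*(q + 4)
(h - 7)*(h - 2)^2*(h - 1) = h^4 - 12*h^3 + 43*h^2 - 60*h + 28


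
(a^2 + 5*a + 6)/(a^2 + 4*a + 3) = (a + 2)/(a + 1)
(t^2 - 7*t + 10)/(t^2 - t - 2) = (t - 5)/(t + 1)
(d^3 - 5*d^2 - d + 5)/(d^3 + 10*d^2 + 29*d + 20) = (d^2 - 6*d + 5)/(d^2 + 9*d + 20)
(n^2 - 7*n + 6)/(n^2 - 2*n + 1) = (n - 6)/(n - 1)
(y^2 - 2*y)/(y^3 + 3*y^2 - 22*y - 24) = y*(y - 2)/(y^3 + 3*y^2 - 22*y - 24)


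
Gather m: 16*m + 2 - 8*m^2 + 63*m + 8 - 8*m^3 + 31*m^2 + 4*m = -8*m^3 + 23*m^2 + 83*m + 10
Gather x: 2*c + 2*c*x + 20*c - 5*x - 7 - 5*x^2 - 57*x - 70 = 22*c - 5*x^2 + x*(2*c - 62) - 77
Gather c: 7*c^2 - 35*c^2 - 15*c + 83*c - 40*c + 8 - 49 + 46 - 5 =-28*c^2 + 28*c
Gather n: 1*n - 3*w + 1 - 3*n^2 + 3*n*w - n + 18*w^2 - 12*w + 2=-3*n^2 + 3*n*w + 18*w^2 - 15*w + 3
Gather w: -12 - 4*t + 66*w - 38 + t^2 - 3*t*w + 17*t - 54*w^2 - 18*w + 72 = t^2 + 13*t - 54*w^2 + w*(48 - 3*t) + 22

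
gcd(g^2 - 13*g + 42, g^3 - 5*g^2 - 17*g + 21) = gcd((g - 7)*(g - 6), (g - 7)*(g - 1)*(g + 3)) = g - 7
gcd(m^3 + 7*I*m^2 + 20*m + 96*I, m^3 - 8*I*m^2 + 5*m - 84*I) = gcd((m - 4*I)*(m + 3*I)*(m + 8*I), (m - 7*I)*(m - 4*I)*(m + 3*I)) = m^2 - I*m + 12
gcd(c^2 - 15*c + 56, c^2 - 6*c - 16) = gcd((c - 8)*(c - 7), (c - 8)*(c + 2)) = c - 8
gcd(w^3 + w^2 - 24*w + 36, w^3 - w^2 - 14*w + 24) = w^2 - 5*w + 6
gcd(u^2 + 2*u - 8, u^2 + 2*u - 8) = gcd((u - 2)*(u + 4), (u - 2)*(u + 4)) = u^2 + 2*u - 8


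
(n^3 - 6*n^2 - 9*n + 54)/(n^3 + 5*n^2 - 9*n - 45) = (n - 6)/(n + 5)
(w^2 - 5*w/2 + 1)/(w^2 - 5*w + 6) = (w - 1/2)/(w - 3)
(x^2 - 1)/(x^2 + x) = (x - 1)/x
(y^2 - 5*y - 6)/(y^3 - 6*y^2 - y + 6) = 1/(y - 1)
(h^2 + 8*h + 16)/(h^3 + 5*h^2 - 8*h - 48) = 1/(h - 3)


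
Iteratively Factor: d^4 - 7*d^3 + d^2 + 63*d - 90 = (d - 5)*(d^3 - 2*d^2 - 9*d + 18) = (d - 5)*(d + 3)*(d^2 - 5*d + 6) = (d - 5)*(d - 3)*(d + 3)*(d - 2)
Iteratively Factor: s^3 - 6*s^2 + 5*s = (s - 5)*(s^2 - s) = s*(s - 5)*(s - 1)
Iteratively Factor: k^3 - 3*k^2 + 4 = (k + 1)*(k^2 - 4*k + 4) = (k - 2)*(k + 1)*(k - 2)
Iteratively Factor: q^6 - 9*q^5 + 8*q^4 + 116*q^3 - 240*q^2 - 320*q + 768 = (q + 3)*(q^5 - 12*q^4 + 44*q^3 - 16*q^2 - 192*q + 256) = (q + 2)*(q + 3)*(q^4 - 14*q^3 + 72*q^2 - 160*q + 128) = (q - 4)*(q + 2)*(q + 3)*(q^3 - 10*q^2 + 32*q - 32) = (q - 4)^2*(q + 2)*(q + 3)*(q^2 - 6*q + 8) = (q - 4)^2*(q - 2)*(q + 2)*(q + 3)*(q - 4)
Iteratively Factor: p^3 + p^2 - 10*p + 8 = (p - 2)*(p^2 + 3*p - 4) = (p - 2)*(p - 1)*(p + 4)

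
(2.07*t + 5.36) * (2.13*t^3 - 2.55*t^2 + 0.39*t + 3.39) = 4.4091*t^4 + 6.1383*t^3 - 12.8607*t^2 + 9.1077*t + 18.1704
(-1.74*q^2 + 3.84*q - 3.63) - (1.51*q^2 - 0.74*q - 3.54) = -3.25*q^2 + 4.58*q - 0.0899999999999999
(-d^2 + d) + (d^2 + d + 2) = 2*d + 2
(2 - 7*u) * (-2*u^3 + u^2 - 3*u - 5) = 14*u^4 - 11*u^3 + 23*u^2 + 29*u - 10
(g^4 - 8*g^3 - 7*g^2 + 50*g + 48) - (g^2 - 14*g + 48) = g^4 - 8*g^3 - 8*g^2 + 64*g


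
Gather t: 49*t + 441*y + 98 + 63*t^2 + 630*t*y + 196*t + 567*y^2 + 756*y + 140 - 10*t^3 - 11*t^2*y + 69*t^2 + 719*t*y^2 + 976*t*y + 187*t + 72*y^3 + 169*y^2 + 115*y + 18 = -10*t^3 + t^2*(132 - 11*y) + t*(719*y^2 + 1606*y + 432) + 72*y^3 + 736*y^2 + 1312*y + 256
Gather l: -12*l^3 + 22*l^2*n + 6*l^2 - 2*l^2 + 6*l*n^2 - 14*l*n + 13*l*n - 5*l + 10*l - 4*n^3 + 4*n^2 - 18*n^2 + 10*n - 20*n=-12*l^3 + l^2*(22*n + 4) + l*(6*n^2 - n + 5) - 4*n^3 - 14*n^2 - 10*n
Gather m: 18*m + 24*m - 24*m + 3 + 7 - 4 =18*m + 6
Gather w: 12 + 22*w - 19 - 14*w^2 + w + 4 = -14*w^2 + 23*w - 3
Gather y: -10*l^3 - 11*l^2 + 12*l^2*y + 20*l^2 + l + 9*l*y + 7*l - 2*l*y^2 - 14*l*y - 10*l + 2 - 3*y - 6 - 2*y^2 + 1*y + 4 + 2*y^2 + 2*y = -10*l^3 + 9*l^2 - 2*l*y^2 - 2*l + y*(12*l^2 - 5*l)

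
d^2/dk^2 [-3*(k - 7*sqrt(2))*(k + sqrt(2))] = -6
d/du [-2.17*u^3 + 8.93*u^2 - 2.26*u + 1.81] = -6.51*u^2 + 17.86*u - 2.26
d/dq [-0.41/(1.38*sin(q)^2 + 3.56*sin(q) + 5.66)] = (1.1316*sin(q) + 1.4596)*cos(q)/(1.38*sin(q)^2 + 3.56*sin(q) + 5.66)^2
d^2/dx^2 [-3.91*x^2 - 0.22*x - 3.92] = -7.82000000000000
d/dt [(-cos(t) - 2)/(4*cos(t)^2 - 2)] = (2*sin(t)^2 - 8*cos(t) - 3)*sin(t)/(2*cos(2*t)^2)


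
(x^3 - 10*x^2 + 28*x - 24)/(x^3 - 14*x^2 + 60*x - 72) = (x - 2)/(x - 6)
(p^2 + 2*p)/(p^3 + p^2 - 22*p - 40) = p/(p^2 - p - 20)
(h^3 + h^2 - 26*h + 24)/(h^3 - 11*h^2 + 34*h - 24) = (h + 6)/(h - 6)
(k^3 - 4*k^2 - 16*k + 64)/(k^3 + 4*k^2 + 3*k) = (k^3 - 4*k^2 - 16*k + 64)/(k*(k^2 + 4*k + 3))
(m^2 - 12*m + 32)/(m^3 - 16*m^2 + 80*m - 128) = 1/(m - 4)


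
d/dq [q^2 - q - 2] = 2*q - 1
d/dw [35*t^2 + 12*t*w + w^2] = 12*t + 2*w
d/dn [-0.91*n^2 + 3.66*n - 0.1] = 3.66 - 1.82*n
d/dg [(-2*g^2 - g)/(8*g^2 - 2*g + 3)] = 3*(4*g^2 - 4*g - 1)/(64*g^4 - 32*g^3 + 52*g^2 - 12*g + 9)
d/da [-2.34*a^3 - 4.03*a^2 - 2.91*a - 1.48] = -7.02*a^2 - 8.06*a - 2.91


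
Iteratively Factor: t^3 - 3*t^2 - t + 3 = (t + 1)*(t^2 - 4*t + 3) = (t - 3)*(t + 1)*(t - 1)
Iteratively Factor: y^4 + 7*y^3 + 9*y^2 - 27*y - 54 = (y + 3)*(y^3 + 4*y^2 - 3*y - 18) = (y + 3)^2*(y^2 + y - 6) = (y - 2)*(y + 3)^2*(y + 3)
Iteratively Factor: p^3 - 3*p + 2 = (p + 2)*(p^2 - 2*p + 1) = (p - 1)*(p + 2)*(p - 1)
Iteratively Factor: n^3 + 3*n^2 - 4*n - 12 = (n + 3)*(n^2 - 4) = (n + 2)*(n + 3)*(n - 2)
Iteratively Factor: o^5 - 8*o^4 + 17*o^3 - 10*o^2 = (o - 1)*(o^4 - 7*o^3 + 10*o^2) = o*(o - 1)*(o^3 - 7*o^2 + 10*o) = o^2*(o - 1)*(o^2 - 7*o + 10) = o^2*(o - 2)*(o - 1)*(o - 5)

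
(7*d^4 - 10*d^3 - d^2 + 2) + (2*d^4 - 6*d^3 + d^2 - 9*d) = 9*d^4 - 16*d^3 - 9*d + 2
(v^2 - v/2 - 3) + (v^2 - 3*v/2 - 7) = 2*v^2 - 2*v - 10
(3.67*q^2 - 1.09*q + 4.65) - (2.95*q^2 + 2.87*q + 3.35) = 0.72*q^2 - 3.96*q + 1.3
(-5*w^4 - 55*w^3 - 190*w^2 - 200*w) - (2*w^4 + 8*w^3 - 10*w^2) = -7*w^4 - 63*w^3 - 180*w^2 - 200*w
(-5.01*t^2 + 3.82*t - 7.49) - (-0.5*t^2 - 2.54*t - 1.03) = -4.51*t^2 + 6.36*t - 6.46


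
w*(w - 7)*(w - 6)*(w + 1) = w^4 - 12*w^3 + 29*w^2 + 42*w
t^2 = t^2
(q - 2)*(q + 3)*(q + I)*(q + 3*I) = q^4 + q^3 + 4*I*q^3 - 9*q^2 + 4*I*q^2 - 3*q - 24*I*q + 18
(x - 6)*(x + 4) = x^2 - 2*x - 24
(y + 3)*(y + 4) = y^2 + 7*y + 12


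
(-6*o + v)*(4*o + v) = -24*o^2 - 2*o*v + v^2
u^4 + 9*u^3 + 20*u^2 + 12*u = u*(u + 1)*(u + 2)*(u + 6)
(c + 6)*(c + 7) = c^2 + 13*c + 42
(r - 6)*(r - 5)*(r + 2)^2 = r^4 - 7*r^3 - 10*r^2 + 76*r + 120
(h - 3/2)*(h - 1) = h^2 - 5*h/2 + 3/2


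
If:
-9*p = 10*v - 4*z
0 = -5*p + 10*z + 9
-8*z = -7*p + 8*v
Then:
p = -252/215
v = 99/215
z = -639/430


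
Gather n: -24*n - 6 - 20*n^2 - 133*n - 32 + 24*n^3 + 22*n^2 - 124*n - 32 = 24*n^3 + 2*n^2 - 281*n - 70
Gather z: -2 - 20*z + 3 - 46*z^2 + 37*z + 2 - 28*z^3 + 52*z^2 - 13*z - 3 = -28*z^3 + 6*z^2 + 4*z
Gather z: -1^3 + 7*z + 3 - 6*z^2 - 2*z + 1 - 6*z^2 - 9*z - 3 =-12*z^2 - 4*z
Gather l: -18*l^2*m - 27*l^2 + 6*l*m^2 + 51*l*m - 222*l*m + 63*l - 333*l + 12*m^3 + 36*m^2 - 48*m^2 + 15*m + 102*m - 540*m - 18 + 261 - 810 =l^2*(-18*m - 27) + l*(6*m^2 - 171*m - 270) + 12*m^3 - 12*m^2 - 423*m - 567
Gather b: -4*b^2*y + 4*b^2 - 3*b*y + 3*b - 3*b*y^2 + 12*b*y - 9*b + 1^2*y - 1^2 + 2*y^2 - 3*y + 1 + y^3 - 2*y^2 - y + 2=b^2*(4 - 4*y) + b*(-3*y^2 + 9*y - 6) + y^3 - 3*y + 2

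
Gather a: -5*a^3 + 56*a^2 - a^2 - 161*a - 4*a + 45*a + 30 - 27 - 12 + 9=-5*a^3 + 55*a^2 - 120*a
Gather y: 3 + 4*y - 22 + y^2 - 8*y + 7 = y^2 - 4*y - 12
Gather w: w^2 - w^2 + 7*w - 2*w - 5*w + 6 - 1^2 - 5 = 0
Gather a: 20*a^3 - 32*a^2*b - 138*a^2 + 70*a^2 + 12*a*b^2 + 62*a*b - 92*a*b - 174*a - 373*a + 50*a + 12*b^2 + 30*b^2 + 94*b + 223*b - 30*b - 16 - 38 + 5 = 20*a^3 + a^2*(-32*b - 68) + a*(12*b^2 - 30*b - 497) + 42*b^2 + 287*b - 49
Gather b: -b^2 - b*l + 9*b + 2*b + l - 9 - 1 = -b^2 + b*(11 - l) + l - 10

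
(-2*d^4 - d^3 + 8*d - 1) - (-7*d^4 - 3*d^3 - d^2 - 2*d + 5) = 5*d^4 + 2*d^3 + d^2 + 10*d - 6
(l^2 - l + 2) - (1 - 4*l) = l^2 + 3*l + 1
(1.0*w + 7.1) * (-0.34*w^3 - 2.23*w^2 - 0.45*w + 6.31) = -0.34*w^4 - 4.644*w^3 - 16.283*w^2 + 3.115*w + 44.801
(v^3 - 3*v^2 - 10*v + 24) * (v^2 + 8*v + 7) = v^5 + 5*v^4 - 27*v^3 - 77*v^2 + 122*v + 168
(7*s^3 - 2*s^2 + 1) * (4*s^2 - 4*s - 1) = 28*s^5 - 36*s^4 + s^3 + 6*s^2 - 4*s - 1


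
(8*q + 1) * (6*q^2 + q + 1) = 48*q^3 + 14*q^2 + 9*q + 1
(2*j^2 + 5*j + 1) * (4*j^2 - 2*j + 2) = 8*j^4 + 16*j^3 - 2*j^2 + 8*j + 2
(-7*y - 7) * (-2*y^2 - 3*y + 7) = 14*y^3 + 35*y^2 - 28*y - 49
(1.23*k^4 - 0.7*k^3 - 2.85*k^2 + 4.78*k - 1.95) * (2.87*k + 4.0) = 3.5301*k^5 + 2.911*k^4 - 10.9795*k^3 + 2.3186*k^2 + 13.5235*k - 7.8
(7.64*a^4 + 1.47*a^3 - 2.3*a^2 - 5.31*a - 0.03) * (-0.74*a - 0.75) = -5.6536*a^5 - 6.8178*a^4 + 0.5995*a^3 + 5.6544*a^2 + 4.0047*a + 0.0225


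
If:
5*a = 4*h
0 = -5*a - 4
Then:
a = -4/5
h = -1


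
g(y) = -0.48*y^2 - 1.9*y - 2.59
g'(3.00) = -4.78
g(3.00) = -12.61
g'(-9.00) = 6.74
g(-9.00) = -24.37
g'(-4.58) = 2.50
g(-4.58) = -3.96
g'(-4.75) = 2.66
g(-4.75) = -4.40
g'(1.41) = -3.25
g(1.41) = -6.22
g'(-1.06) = -0.88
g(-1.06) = -1.12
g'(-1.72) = -0.25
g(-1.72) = -0.74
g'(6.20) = -7.85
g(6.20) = -32.82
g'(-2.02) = 0.04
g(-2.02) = -0.71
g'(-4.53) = 2.45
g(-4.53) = -3.83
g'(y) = -0.96*y - 1.9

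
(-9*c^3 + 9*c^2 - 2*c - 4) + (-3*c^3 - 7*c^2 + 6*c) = -12*c^3 + 2*c^2 + 4*c - 4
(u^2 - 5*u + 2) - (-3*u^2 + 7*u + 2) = 4*u^2 - 12*u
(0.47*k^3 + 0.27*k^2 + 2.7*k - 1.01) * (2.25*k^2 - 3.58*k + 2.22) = 1.0575*k^5 - 1.0751*k^4 + 6.1518*k^3 - 11.3391*k^2 + 9.6098*k - 2.2422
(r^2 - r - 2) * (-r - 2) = -r^3 - r^2 + 4*r + 4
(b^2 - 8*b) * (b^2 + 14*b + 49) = b^4 + 6*b^3 - 63*b^2 - 392*b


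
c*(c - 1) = c^2 - c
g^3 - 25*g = g*(g - 5)*(g + 5)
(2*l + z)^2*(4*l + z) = 16*l^3 + 20*l^2*z + 8*l*z^2 + z^3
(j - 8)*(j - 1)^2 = j^3 - 10*j^2 + 17*j - 8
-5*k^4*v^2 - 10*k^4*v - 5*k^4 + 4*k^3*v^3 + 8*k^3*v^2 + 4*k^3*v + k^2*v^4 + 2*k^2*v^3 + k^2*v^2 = (-k + v)*(5*k + v)*(k*v + k)^2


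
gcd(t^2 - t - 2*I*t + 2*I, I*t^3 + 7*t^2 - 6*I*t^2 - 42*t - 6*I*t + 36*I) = 1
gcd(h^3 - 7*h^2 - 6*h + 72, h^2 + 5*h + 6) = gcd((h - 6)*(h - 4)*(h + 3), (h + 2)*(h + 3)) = h + 3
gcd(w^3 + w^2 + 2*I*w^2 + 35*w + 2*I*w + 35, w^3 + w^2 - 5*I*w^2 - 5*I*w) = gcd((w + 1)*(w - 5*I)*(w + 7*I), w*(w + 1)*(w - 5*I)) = w^2 + w*(1 - 5*I) - 5*I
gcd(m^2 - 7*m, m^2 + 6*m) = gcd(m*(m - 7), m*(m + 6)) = m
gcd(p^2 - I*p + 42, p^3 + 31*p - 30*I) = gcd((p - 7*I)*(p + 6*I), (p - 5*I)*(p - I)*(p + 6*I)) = p + 6*I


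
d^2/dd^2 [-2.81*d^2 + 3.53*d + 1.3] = -5.62000000000000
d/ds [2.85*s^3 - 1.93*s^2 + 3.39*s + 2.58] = 8.55*s^2 - 3.86*s + 3.39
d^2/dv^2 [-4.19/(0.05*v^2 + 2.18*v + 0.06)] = (0.02095*v^2 + 0.91342*v - 4.19*(0.1*v + 2.18)*(0.2*v + 4.36) + 0.02514)/(0.05*v^2 + 2.18*v + 0.06)^3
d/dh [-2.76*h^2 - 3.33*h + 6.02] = -5.52*h - 3.33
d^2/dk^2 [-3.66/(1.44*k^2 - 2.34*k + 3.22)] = (15.178752*k^2 - 24.665472*k - 3.66*(2.88*k - 2.34)*(5.76*k - 4.68) + 33.941376)/(1.44*k^2 - 2.34*k + 3.22)^3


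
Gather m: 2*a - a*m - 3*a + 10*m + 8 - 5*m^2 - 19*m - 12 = -a - 5*m^2 + m*(-a - 9) - 4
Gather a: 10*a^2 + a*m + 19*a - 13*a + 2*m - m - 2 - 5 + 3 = 10*a^2 + a*(m + 6) + m - 4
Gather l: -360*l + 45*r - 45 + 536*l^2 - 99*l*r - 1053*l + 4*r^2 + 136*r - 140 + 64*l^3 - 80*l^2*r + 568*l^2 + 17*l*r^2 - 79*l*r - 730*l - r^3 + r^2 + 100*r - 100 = 64*l^3 + l^2*(1104 - 80*r) + l*(17*r^2 - 178*r - 2143) - r^3 + 5*r^2 + 281*r - 285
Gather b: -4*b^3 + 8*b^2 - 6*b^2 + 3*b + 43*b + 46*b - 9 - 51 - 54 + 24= -4*b^3 + 2*b^2 + 92*b - 90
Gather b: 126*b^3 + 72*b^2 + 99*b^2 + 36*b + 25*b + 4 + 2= 126*b^3 + 171*b^2 + 61*b + 6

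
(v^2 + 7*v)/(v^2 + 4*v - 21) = v/(v - 3)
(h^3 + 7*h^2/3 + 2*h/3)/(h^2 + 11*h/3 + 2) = h*(3*h^2 + 7*h + 2)/(3*h^2 + 11*h + 6)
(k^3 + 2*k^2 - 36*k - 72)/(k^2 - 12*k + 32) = (k^3 + 2*k^2 - 36*k - 72)/(k^2 - 12*k + 32)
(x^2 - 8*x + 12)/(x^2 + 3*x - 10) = (x - 6)/(x + 5)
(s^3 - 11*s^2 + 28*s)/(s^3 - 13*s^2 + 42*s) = (s - 4)/(s - 6)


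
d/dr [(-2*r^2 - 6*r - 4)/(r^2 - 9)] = 2*(3*r^2 + 22*r + 27)/(r^4 - 18*r^2 + 81)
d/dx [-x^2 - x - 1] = -2*x - 1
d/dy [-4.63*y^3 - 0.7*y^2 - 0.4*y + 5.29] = -13.89*y^2 - 1.4*y - 0.4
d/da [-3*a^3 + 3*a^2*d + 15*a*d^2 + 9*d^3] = -9*a^2 + 6*a*d + 15*d^2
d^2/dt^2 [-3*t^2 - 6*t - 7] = -6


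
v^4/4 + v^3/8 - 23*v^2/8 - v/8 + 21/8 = (v/4 + 1/4)*(v - 3)*(v - 1)*(v + 7/2)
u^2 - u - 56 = (u - 8)*(u + 7)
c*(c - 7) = c^2 - 7*c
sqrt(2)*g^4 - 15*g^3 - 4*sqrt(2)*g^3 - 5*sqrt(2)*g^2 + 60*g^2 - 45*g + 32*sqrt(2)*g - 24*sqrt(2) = (g - 3)*(g - 1)*(g - 8*sqrt(2))*(sqrt(2)*g + 1)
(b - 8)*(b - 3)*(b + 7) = b^3 - 4*b^2 - 53*b + 168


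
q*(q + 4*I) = q^2 + 4*I*q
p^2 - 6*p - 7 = (p - 7)*(p + 1)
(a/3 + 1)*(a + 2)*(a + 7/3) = a^3/3 + 22*a^2/9 + 53*a/9 + 14/3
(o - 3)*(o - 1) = o^2 - 4*o + 3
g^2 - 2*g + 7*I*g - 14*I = (g - 2)*(g + 7*I)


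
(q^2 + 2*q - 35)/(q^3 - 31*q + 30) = (q + 7)/(q^2 + 5*q - 6)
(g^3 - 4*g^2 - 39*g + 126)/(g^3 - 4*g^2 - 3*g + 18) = (g^2 - g - 42)/(g^2 - g - 6)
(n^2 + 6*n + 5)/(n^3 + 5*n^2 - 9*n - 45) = (n + 1)/(n^2 - 9)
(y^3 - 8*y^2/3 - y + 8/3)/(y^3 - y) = (y - 8/3)/y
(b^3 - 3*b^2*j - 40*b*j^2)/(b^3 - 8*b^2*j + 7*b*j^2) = (b^2 - 3*b*j - 40*j^2)/(b^2 - 8*b*j + 7*j^2)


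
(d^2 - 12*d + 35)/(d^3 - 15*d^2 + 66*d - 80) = (d - 7)/(d^2 - 10*d + 16)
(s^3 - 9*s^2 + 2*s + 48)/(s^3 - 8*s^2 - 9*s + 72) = (s + 2)/(s + 3)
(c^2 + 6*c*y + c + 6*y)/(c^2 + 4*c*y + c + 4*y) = (c + 6*y)/(c + 4*y)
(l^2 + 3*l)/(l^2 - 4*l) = (l + 3)/(l - 4)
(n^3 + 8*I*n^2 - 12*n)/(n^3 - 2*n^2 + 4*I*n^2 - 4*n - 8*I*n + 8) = n*(n + 6*I)/(n^2 + 2*n*(-1 + I) - 4*I)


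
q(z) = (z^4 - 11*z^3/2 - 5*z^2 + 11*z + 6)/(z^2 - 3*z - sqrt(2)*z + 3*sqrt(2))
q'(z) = (-2*z + sqrt(2) + 3)*(z^4 - 11*z^3/2 - 5*z^2 + 11*z + 6)/(z^2 - 3*z - sqrt(2)*z + 3*sqrt(2))^2 + (4*z^3 - 33*z^2/2 - 10*z + 11)/(z^2 - 3*z - sqrt(2)*z + 3*sqrt(2))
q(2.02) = 35.15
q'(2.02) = 51.21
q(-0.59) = -0.14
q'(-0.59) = 1.33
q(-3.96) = 12.61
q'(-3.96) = -8.05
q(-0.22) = 0.65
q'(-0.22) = 2.94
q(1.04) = 9.56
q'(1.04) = 13.06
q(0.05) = 1.62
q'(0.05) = 4.34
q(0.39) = 3.45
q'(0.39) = 6.50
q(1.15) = 11.09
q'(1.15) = 14.76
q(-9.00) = 80.60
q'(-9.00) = -18.76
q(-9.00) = 80.60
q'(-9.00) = -18.76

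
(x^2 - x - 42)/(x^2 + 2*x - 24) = (x - 7)/(x - 4)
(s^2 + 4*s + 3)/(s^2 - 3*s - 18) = (s + 1)/(s - 6)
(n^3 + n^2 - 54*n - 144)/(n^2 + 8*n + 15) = (n^2 - 2*n - 48)/(n + 5)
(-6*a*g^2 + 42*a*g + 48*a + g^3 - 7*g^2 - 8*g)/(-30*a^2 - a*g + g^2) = (g^2 - 7*g - 8)/(5*a + g)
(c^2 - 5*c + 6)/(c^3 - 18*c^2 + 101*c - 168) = (c - 2)/(c^2 - 15*c + 56)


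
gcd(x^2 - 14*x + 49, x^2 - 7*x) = x - 7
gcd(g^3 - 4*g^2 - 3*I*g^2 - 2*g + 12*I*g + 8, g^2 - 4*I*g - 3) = g - I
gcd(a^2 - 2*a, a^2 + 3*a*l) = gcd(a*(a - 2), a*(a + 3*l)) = a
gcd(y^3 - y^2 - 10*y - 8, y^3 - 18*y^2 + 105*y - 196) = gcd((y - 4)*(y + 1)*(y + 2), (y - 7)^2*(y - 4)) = y - 4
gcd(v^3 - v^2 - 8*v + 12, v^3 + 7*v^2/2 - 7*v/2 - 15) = v^2 + v - 6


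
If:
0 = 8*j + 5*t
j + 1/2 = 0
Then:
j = -1/2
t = 4/5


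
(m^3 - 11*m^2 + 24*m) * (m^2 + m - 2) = m^5 - 10*m^4 + 11*m^3 + 46*m^2 - 48*m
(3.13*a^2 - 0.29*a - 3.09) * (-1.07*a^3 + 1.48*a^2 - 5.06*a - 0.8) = -3.3491*a^5 + 4.9427*a^4 - 12.9607*a^3 - 5.6098*a^2 + 15.8674*a + 2.472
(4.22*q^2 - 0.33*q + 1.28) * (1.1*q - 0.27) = 4.642*q^3 - 1.5024*q^2 + 1.4971*q - 0.3456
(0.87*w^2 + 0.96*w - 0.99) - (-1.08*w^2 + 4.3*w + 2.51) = 1.95*w^2 - 3.34*w - 3.5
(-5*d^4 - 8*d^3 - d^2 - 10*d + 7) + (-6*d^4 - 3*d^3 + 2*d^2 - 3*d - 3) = -11*d^4 - 11*d^3 + d^2 - 13*d + 4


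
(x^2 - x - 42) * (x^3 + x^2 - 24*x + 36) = x^5 - 67*x^3 + 18*x^2 + 972*x - 1512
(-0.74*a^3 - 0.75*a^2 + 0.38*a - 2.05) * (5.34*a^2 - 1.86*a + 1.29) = -3.9516*a^5 - 2.6286*a^4 + 2.4696*a^3 - 12.6213*a^2 + 4.3032*a - 2.6445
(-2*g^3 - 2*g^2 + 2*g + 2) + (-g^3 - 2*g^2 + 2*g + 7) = -3*g^3 - 4*g^2 + 4*g + 9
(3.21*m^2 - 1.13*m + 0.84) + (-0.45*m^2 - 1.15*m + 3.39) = 2.76*m^2 - 2.28*m + 4.23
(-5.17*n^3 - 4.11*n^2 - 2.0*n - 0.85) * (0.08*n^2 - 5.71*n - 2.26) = -0.4136*n^5 + 29.1919*n^4 + 34.9923*n^3 + 20.6406*n^2 + 9.3735*n + 1.921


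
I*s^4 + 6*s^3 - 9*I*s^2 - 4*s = s*(s - 4*I)*(s - I)*(I*s + 1)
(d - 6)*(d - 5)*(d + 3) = d^3 - 8*d^2 - 3*d + 90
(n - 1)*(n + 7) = n^2 + 6*n - 7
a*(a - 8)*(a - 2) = a^3 - 10*a^2 + 16*a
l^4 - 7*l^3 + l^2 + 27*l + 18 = (l - 6)*(l - 3)*(l + 1)^2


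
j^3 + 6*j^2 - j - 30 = (j - 2)*(j + 3)*(j + 5)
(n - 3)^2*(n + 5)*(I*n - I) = I*n^4 - 2*I*n^3 - 20*I*n^2 + 66*I*n - 45*I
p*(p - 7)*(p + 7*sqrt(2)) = p^3 - 7*p^2 + 7*sqrt(2)*p^2 - 49*sqrt(2)*p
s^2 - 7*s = s*(s - 7)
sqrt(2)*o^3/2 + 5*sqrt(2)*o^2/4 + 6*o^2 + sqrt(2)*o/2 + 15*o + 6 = (o + 1/2)*(o + 6*sqrt(2))*(sqrt(2)*o/2 + sqrt(2))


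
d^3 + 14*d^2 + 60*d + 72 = (d + 2)*(d + 6)^2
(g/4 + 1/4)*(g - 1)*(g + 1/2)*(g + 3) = g^4/4 + 7*g^3/8 + g^2/8 - 7*g/8 - 3/8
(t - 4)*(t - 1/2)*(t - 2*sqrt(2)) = t^3 - 9*t^2/2 - 2*sqrt(2)*t^2 + 2*t + 9*sqrt(2)*t - 4*sqrt(2)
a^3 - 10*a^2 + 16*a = a*(a - 8)*(a - 2)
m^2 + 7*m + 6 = (m + 1)*(m + 6)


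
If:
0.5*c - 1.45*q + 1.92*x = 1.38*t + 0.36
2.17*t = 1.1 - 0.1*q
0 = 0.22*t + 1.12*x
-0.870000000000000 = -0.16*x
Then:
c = 1677.36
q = 611.70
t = -27.68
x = 5.44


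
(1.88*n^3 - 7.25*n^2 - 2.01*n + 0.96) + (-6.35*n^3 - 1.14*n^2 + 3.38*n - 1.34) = -4.47*n^3 - 8.39*n^2 + 1.37*n - 0.38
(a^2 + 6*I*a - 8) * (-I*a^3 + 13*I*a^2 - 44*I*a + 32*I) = -I*a^5 + 6*a^4 + 13*I*a^4 - 78*a^3 - 36*I*a^3 + 264*a^2 - 72*I*a^2 - 192*a + 352*I*a - 256*I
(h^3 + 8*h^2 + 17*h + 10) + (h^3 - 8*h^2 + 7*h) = 2*h^3 + 24*h + 10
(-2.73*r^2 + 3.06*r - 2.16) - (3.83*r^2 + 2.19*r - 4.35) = -6.56*r^2 + 0.87*r + 2.19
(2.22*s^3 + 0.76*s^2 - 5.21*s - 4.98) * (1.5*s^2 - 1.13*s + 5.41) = 3.33*s^5 - 1.3686*s^4 + 3.3364*s^3 + 2.5289*s^2 - 22.5587*s - 26.9418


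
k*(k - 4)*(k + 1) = k^3 - 3*k^2 - 4*k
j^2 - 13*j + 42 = (j - 7)*(j - 6)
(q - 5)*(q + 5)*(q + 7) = q^3 + 7*q^2 - 25*q - 175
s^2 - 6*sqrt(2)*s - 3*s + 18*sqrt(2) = (s - 3)*(s - 6*sqrt(2))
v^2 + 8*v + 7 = (v + 1)*(v + 7)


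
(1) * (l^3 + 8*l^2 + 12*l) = l^3 + 8*l^2 + 12*l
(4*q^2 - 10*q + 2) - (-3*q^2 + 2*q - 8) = 7*q^2 - 12*q + 10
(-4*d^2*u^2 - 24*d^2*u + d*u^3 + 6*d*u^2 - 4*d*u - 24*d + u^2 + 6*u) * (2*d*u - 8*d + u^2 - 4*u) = -8*d^3*u^3 - 16*d^3*u^2 + 192*d^3*u - 2*d^2*u^4 - 4*d^2*u^3 + 40*d^2*u^2 - 16*d^2*u + 192*d^2 + d*u^5 + 2*d*u^4 - 26*d*u^3 - 4*d*u^2 + 48*d*u + u^4 + 2*u^3 - 24*u^2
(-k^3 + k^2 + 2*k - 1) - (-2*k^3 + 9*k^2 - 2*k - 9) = k^3 - 8*k^2 + 4*k + 8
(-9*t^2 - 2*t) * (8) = -72*t^2 - 16*t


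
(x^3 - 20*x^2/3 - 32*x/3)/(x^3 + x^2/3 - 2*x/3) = (3*x^2 - 20*x - 32)/(3*x^2 + x - 2)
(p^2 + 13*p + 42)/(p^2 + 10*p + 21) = (p + 6)/(p + 3)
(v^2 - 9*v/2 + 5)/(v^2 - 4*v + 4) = (v - 5/2)/(v - 2)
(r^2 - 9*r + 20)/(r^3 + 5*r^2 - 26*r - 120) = (r - 4)/(r^2 + 10*r + 24)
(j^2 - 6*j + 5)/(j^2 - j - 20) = (j - 1)/(j + 4)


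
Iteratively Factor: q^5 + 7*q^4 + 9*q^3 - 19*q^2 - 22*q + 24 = (q - 1)*(q^4 + 8*q^3 + 17*q^2 - 2*q - 24) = (q - 1)*(q + 2)*(q^3 + 6*q^2 + 5*q - 12) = (q - 1)^2*(q + 2)*(q^2 + 7*q + 12) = (q - 1)^2*(q + 2)*(q + 3)*(q + 4)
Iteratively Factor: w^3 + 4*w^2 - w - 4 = (w + 4)*(w^2 - 1) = (w + 1)*(w + 4)*(w - 1)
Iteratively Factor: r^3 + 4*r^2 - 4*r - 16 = (r + 4)*(r^2 - 4) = (r + 2)*(r + 4)*(r - 2)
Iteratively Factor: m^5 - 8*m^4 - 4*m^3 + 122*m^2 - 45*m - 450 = (m - 3)*(m^4 - 5*m^3 - 19*m^2 + 65*m + 150) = (m - 5)*(m - 3)*(m^3 - 19*m - 30) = (m - 5)*(m - 3)*(m + 2)*(m^2 - 2*m - 15) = (m - 5)*(m - 3)*(m + 2)*(m + 3)*(m - 5)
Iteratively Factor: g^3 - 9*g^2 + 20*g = (g)*(g^2 - 9*g + 20) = g*(g - 4)*(g - 5)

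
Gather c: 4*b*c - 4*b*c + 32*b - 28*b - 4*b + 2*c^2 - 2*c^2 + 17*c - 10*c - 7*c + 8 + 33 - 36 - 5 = 0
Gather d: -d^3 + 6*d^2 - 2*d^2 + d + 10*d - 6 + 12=-d^3 + 4*d^2 + 11*d + 6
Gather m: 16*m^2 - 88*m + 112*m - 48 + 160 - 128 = 16*m^2 + 24*m - 16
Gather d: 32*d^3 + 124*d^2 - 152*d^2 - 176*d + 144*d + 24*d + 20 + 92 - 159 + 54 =32*d^3 - 28*d^2 - 8*d + 7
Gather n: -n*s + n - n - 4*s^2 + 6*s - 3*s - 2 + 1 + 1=-n*s - 4*s^2 + 3*s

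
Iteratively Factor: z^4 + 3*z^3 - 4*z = (z - 1)*(z^3 + 4*z^2 + 4*z) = (z - 1)*(z + 2)*(z^2 + 2*z) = (z - 1)*(z + 2)^2*(z)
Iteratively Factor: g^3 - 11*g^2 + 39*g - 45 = (g - 5)*(g^2 - 6*g + 9) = (g - 5)*(g - 3)*(g - 3)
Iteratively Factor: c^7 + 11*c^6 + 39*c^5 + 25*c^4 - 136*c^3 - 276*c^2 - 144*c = (c - 2)*(c^6 + 13*c^5 + 65*c^4 + 155*c^3 + 174*c^2 + 72*c) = (c - 2)*(c + 2)*(c^5 + 11*c^4 + 43*c^3 + 69*c^2 + 36*c) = (c - 2)*(c + 1)*(c + 2)*(c^4 + 10*c^3 + 33*c^2 + 36*c) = (c - 2)*(c + 1)*(c + 2)*(c + 4)*(c^3 + 6*c^2 + 9*c) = (c - 2)*(c + 1)*(c + 2)*(c + 3)*(c + 4)*(c^2 + 3*c) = c*(c - 2)*(c + 1)*(c + 2)*(c + 3)*(c + 4)*(c + 3)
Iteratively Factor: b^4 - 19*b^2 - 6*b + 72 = (b + 3)*(b^3 - 3*b^2 - 10*b + 24) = (b - 2)*(b + 3)*(b^2 - b - 12) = (b - 4)*(b - 2)*(b + 3)*(b + 3)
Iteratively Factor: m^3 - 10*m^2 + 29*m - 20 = (m - 4)*(m^2 - 6*m + 5) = (m - 4)*(m - 1)*(m - 5)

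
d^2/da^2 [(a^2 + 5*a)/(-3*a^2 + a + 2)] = 12*(-8*a^3 - 3*a^2 - 15*a + 1)/(27*a^6 - 27*a^5 - 45*a^4 + 35*a^3 + 30*a^2 - 12*a - 8)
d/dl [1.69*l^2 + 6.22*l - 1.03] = 3.38*l + 6.22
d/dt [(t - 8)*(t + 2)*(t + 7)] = 3*t^2 + 2*t - 58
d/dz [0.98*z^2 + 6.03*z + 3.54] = 1.96*z + 6.03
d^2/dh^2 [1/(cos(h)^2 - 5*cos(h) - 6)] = (4*sin(h)^4 - 51*sin(h)^2 - 45*cos(h)/4 - 15*cos(3*h)/4 - 15)/(sin(h)^2 + 5*cos(h) + 5)^3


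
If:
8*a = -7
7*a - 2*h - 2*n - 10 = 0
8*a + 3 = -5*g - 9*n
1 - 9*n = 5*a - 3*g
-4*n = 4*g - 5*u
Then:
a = -7/8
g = -11/64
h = -4955/576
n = 311/576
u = 53/180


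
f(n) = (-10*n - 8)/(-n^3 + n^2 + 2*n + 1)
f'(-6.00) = 0.06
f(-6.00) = 0.22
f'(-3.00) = 0.39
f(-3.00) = 0.71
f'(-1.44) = 1.35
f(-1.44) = 2.01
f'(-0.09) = 6.49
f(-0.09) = -8.57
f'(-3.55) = 0.25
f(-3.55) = 0.54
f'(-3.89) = 0.20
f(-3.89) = 0.46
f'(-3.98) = 0.19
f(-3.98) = 0.44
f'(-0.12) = 6.50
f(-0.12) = -8.76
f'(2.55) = -23.74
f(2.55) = 8.42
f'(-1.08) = -1.51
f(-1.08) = 2.21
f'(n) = (-10*n - 8)*(3*n^2 - 2*n - 2)/(-n^3 + n^2 + 2*n + 1)^2 - 10/(-n^3 + n^2 + 2*n + 1) = 2*(-10*n^3 - 7*n^2 + 8*n + 3)/(n^6 - 2*n^5 - 3*n^4 + 2*n^3 + 6*n^2 + 4*n + 1)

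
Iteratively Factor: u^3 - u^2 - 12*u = (u + 3)*(u^2 - 4*u) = u*(u + 3)*(u - 4)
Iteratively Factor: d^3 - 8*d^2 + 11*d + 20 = (d - 4)*(d^2 - 4*d - 5) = (d - 4)*(d + 1)*(d - 5)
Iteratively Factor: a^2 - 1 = (a + 1)*(a - 1)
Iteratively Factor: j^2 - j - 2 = (j - 2)*(j + 1)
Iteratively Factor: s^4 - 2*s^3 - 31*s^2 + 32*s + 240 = (s - 4)*(s^3 + 2*s^2 - 23*s - 60) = (s - 4)*(s + 3)*(s^2 - s - 20) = (s - 4)*(s + 3)*(s + 4)*(s - 5)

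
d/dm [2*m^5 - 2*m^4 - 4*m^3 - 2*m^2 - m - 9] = 10*m^4 - 8*m^3 - 12*m^2 - 4*m - 1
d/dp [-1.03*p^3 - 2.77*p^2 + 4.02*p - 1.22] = -3.09*p^2 - 5.54*p + 4.02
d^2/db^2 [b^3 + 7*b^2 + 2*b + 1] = 6*b + 14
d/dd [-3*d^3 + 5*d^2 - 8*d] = -9*d^2 + 10*d - 8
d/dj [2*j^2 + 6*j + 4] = 4*j + 6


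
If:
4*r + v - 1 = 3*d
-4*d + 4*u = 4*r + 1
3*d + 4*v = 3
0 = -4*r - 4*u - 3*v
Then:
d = -15/37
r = -47/148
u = -35/74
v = 39/37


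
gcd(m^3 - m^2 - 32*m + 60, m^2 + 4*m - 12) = m^2 + 4*m - 12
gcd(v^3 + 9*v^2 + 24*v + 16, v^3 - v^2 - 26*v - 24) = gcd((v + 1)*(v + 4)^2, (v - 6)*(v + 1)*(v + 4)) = v^2 + 5*v + 4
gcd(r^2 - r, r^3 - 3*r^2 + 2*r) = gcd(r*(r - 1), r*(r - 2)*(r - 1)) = r^2 - r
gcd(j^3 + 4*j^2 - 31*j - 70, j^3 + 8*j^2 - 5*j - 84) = j + 7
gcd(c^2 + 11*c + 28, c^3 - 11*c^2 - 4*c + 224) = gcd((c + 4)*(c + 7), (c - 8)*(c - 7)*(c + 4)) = c + 4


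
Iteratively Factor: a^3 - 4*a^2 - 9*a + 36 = (a + 3)*(a^2 - 7*a + 12) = (a - 3)*(a + 3)*(a - 4)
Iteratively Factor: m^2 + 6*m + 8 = (m + 4)*(m + 2)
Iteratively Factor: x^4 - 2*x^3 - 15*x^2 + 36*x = (x + 4)*(x^3 - 6*x^2 + 9*x) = (x - 3)*(x + 4)*(x^2 - 3*x) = (x - 3)^2*(x + 4)*(x)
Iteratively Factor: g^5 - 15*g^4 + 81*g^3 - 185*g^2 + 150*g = (g)*(g^4 - 15*g^3 + 81*g^2 - 185*g + 150) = g*(g - 5)*(g^3 - 10*g^2 + 31*g - 30) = g*(g - 5)*(g - 3)*(g^2 - 7*g + 10) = g*(g - 5)*(g - 3)*(g - 2)*(g - 5)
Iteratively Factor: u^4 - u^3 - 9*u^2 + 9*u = (u + 3)*(u^3 - 4*u^2 + 3*u) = (u - 1)*(u + 3)*(u^2 - 3*u) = (u - 3)*(u - 1)*(u + 3)*(u)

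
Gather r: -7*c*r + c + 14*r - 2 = c + r*(14 - 7*c) - 2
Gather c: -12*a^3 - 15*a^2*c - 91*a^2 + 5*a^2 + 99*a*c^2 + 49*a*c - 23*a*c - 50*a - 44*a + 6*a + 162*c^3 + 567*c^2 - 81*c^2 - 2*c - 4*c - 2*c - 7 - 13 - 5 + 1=-12*a^3 - 86*a^2 - 88*a + 162*c^3 + c^2*(99*a + 486) + c*(-15*a^2 + 26*a - 8) - 24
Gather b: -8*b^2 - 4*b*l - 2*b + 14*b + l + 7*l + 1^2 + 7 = -8*b^2 + b*(12 - 4*l) + 8*l + 8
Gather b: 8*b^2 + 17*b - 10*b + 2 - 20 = 8*b^2 + 7*b - 18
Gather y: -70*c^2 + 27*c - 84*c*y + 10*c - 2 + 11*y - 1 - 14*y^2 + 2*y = -70*c^2 + 37*c - 14*y^2 + y*(13 - 84*c) - 3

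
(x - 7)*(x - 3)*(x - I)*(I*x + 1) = I*x^4 + 2*x^3 - 10*I*x^3 - 20*x^2 + 20*I*x^2 + 42*x + 10*I*x - 21*I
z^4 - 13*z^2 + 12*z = z*(z - 3)*(z - 1)*(z + 4)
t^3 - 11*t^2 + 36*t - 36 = (t - 6)*(t - 3)*(t - 2)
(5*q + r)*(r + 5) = 5*q*r + 25*q + r^2 + 5*r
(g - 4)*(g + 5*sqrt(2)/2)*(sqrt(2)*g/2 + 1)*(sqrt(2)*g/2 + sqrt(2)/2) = g^4/2 - 3*g^3/2 + 7*sqrt(2)*g^3/4 - 21*sqrt(2)*g^2/4 + g^2/2 - 7*sqrt(2)*g - 15*g/2 - 10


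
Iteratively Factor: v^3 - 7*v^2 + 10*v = (v - 5)*(v^2 - 2*v) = (v - 5)*(v - 2)*(v)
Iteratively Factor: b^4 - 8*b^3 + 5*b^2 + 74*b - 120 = (b - 2)*(b^3 - 6*b^2 - 7*b + 60) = (b - 2)*(b + 3)*(b^2 - 9*b + 20) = (b - 5)*(b - 2)*(b + 3)*(b - 4)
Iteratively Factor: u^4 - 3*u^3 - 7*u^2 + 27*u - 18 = (u + 3)*(u^3 - 6*u^2 + 11*u - 6) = (u - 2)*(u + 3)*(u^2 - 4*u + 3) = (u - 2)*(u - 1)*(u + 3)*(u - 3)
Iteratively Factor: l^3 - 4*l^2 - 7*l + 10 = (l - 5)*(l^2 + l - 2) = (l - 5)*(l - 1)*(l + 2)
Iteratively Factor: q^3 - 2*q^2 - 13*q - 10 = (q + 1)*(q^2 - 3*q - 10) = (q - 5)*(q + 1)*(q + 2)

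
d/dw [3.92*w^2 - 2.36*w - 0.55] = 7.84*w - 2.36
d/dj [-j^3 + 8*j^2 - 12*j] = -3*j^2 + 16*j - 12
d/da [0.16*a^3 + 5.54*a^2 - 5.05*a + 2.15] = 0.48*a^2 + 11.08*a - 5.05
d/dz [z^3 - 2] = 3*z^2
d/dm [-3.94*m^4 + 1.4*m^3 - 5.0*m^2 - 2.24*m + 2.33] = -15.76*m^3 + 4.2*m^2 - 10.0*m - 2.24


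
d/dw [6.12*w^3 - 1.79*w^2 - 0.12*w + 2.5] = 18.36*w^2 - 3.58*w - 0.12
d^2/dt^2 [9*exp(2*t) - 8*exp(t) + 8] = (36*exp(t) - 8)*exp(t)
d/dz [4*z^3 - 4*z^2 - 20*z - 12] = 12*z^2 - 8*z - 20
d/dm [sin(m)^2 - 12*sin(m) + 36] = 2*(sin(m) - 6)*cos(m)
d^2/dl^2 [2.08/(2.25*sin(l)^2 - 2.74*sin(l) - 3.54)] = (42.12*sin(l)^4 - 38.4696*sin(l)^3 + 18.704608*sin(l)^2 + 56.764032*sin(l) - 64.366016)/(-2.25*sin(l)^2 + 2.74*sin(l) + 3.54)^3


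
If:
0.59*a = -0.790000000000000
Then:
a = -1.34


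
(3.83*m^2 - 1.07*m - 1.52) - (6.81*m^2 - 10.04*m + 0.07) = -2.98*m^2 + 8.97*m - 1.59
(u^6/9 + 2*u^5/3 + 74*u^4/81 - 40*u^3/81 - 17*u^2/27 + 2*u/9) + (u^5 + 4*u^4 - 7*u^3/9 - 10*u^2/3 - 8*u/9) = u^6/9 + 5*u^5/3 + 398*u^4/81 - 103*u^3/81 - 107*u^2/27 - 2*u/3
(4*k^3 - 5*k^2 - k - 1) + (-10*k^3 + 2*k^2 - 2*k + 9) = -6*k^3 - 3*k^2 - 3*k + 8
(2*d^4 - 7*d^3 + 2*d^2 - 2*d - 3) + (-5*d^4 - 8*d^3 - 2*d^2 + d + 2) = -3*d^4 - 15*d^3 - d - 1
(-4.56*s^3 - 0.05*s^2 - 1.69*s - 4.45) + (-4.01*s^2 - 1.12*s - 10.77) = -4.56*s^3 - 4.06*s^2 - 2.81*s - 15.22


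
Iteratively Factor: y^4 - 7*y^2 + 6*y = (y)*(y^3 - 7*y + 6) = y*(y - 1)*(y^2 + y - 6) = y*(y - 2)*(y - 1)*(y + 3)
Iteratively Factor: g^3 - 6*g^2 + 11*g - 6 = (g - 3)*(g^2 - 3*g + 2) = (g - 3)*(g - 1)*(g - 2)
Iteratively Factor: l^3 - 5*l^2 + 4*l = (l)*(l^2 - 5*l + 4) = l*(l - 4)*(l - 1)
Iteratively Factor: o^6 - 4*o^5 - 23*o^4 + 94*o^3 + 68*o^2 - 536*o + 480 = (o - 2)*(o^5 - 2*o^4 - 27*o^3 + 40*o^2 + 148*o - 240) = (o - 5)*(o - 2)*(o^4 + 3*o^3 - 12*o^2 - 20*o + 48) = (o - 5)*(o - 2)*(o + 3)*(o^3 - 12*o + 16) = (o - 5)*(o - 2)^2*(o + 3)*(o^2 + 2*o - 8) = (o - 5)*(o - 2)^3*(o + 3)*(o + 4)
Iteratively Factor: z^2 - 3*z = (z)*(z - 3)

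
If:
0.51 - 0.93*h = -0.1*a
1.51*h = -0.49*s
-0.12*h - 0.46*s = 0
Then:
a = -5.10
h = 0.00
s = 0.00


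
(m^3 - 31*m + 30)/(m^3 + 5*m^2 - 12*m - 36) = (m^2 - 6*m + 5)/(m^2 - m - 6)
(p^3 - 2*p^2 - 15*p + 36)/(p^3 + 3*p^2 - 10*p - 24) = (p - 3)/(p + 2)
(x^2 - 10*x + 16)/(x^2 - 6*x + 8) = (x - 8)/(x - 4)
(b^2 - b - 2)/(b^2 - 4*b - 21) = (-b^2 + b + 2)/(-b^2 + 4*b + 21)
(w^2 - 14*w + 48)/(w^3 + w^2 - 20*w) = (w^2 - 14*w + 48)/(w*(w^2 + w - 20))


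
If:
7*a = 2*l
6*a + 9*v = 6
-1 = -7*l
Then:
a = 2/49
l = 1/7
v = 94/147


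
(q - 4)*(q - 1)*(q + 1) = q^3 - 4*q^2 - q + 4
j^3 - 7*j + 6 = (j - 2)*(j - 1)*(j + 3)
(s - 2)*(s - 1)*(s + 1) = s^3 - 2*s^2 - s + 2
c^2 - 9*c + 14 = (c - 7)*(c - 2)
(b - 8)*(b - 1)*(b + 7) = b^3 - 2*b^2 - 55*b + 56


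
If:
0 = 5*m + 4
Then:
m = -4/5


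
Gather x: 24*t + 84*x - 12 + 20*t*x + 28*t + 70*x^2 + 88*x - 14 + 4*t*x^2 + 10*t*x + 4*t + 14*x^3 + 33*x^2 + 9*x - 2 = 56*t + 14*x^3 + x^2*(4*t + 103) + x*(30*t + 181) - 28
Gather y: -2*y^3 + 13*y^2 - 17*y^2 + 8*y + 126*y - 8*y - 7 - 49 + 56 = -2*y^3 - 4*y^2 + 126*y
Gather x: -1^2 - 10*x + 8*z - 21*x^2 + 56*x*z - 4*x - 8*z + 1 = -21*x^2 + x*(56*z - 14)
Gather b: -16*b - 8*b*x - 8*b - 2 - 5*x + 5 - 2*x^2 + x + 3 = b*(-8*x - 24) - 2*x^2 - 4*x + 6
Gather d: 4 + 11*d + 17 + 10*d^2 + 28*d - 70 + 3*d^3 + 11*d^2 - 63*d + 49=3*d^3 + 21*d^2 - 24*d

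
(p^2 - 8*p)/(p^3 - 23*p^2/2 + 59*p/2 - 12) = 2*p/(2*p^2 - 7*p + 3)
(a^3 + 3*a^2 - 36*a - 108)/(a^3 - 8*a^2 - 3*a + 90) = (a + 6)/(a - 5)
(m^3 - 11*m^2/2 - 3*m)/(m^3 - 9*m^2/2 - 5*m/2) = (m - 6)/(m - 5)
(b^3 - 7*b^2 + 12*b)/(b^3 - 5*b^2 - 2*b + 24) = b/(b + 2)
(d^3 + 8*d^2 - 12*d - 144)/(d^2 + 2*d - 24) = d + 6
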